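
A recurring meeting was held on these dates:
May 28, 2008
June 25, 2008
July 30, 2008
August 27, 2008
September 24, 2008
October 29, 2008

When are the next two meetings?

November 26, 2008; December 31, 2008

These are Wednesdays with 28, 35, 28, 28, 35-day gaps.
Each is the final Wednesday of its month — July 30, 2008 is past the 28th, so '4th Wednesday' doesn't fit.
November 2008 ends with Wednesday November 26, 2008.
December 2008 ends with Wednesday December 31, 2008.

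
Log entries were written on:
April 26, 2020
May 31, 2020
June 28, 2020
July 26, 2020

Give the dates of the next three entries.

These are Sundays with 35, 28, 28-day gaps.
Each is the final Sunday of its month — May 31, 2020 is past the 28th, so '4th Sunday' doesn't fit.
Last Sunday of August 2020: August 30, 2020.
Last Sunday of September 2020: September 27, 2020.
Last Sunday of October 2020: October 25, 2020.

August 30, 2020; September 27, 2020; October 25, 2020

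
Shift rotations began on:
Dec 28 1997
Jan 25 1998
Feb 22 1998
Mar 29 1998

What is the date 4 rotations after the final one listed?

Every date is a Sunday; gaps 28, 28, 35 days.
Each is the last Sunday of its month (at least one falls on the 29th or later, ruling out '4th Sunday').
April 1998 ends with Sunday Apr 26 1998.
Last Sunday of May 1998: May 31 1998.
Last Sunday of June 1998: Jun 28 1998.
Last Sunday of July 1998: Jul 26 1998.

Jul 26 1998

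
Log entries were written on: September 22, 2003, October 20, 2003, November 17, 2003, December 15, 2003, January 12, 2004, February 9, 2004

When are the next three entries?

March 8, 2004; April 5, 2004; May 3, 2004

Gaps between consecutive events: 28, 28, 28, 28, 28 days — a constant 28-day interval.
February 9, 2004 + 28 days = March 8, 2004.
March 8, 2004 + 28 days = April 5, 2004.
April 5, 2004 + 28 days = May 3, 2004.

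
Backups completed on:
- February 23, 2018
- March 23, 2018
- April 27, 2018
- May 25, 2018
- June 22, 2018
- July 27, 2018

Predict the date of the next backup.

August 24, 2018

All dates are Fridays, 28, 35, 28, 28, 35 days apart.
Specifically, the 4th Friday of each month.
August 2018 — 4th Friday is August 24, 2018.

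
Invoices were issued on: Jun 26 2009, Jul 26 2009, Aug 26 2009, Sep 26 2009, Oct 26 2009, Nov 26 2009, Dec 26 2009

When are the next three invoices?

Jan 26 2010, Feb 26 2010, Mar 26 2010

Gaps: 30, 31, 31, 30, 31, 30 days — not constant. Every event is on the 26th of the month.
Pattern: the 26th of each month.
January 2010: Jan 26 2010.
February 2010: Feb 26 2010.
March 2010: Mar 26 2010.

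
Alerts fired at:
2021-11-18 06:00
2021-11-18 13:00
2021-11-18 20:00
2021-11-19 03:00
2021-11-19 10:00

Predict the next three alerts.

The interval is a steady 7 hours (7, 7, 7, 7).
2021-11-19 10:00 + 7 h = 2021-11-19 17:00.
2021-11-19 17:00 + 7 h = 2021-11-20 00:00.
2021-11-20 00:00 + 7 h = 2021-11-20 07:00.

2021-11-19 17:00, 2021-11-20 00:00, 2021-11-20 07:00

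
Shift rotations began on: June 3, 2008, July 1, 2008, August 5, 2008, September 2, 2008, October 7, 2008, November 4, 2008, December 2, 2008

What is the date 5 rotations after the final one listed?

May 5, 2009

These are Tuesdays at 28- or 35-day spacing (28, 35, 28, 35, 28, 28).
The pattern: 1st Tuesday of the month.
January 2009 — 1st Tuesday is January 6, 2009.
1st Tuesday of February 2009: February 3, 2009.
1st Tuesday of March 2009: March 3, 2009.
April 2009 — 1st Tuesday is April 7, 2009.
May 2009 — 1st Tuesday is May 5, 2009.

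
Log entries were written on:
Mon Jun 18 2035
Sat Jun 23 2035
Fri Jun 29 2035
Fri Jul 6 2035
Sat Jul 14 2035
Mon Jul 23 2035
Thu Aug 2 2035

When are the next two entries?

Mon Aug 13 2035, Sat Aug 25 2035

Intervals are 5, 6, 7, 8, 9, 10 days — an arithmetic progression with common difference 1.
Next gap: 11 days. Thu Aug 2 2035 + 11 days = Mon Aug 13 2035.
Next gap: 12 days. Mon Aug 13 2035 + 12 days = Sat Aug 25 2035.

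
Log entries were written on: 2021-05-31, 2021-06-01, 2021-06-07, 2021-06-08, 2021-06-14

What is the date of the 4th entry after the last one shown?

2021-06-28

Gaps: 1, 6, 1, 6 days — not constant, but cyclic with period 2.
The events fall on every Monday and Tuesday.
The following Tuesday is 2021-06-15.
Next Monday: 2021-06-21.
The following Tuesday is 2021-06-22.
The following Monday is 2021-06-28.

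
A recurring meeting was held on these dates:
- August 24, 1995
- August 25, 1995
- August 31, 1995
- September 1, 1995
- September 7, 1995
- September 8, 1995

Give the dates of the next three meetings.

Gaps: 1, 6, 1, 6, 1 days — not constant, but cyclic with period 2.
The events fall on every Thursday and Friday.
Next Thursday: September 14, 1995.
Next Friday: September 15, 1995.
The following Thursday is September 21, 1995.

September 14, 1995; September 15, 1995; September 21, 1995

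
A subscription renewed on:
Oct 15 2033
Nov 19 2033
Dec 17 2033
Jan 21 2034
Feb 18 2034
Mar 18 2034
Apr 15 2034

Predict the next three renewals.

May 20 2034, Jun 17 2034, Jul 15 2034

These are Saturdays at 28- or 35-day spacing (35, 28, 35, 28, 28, 28).
The pattern: 3rd Saturday of the month.
May 2034 — 3rd Saturday is May 20 2034.
June 2034 — 3rd Saturday is Jun 17 2034.
July 2034 — 3rd Saturday is Jul 15 2034.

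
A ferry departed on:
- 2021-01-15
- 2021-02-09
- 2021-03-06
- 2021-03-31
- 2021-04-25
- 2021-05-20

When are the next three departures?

Gaps between consecutive events: 25, 25, 25, 25, 25 days — a constant 25-day interval.
2021-05-20 + 25 days = 2021-06-14.
2021-06-14 + 25 days = 2021-07-09.
2021-07-09 + 25 days = 2021-08-03.

2021-06-14, 2021-07-09, 2021-08-03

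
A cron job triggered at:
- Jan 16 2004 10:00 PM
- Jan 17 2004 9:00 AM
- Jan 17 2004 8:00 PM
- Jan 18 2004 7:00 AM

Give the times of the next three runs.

The interval is a steady 11 hours (11, 11, 11).
Jan 18 2004 7:00 AM + 11 h = Jan 18 2004 6:00 PM.
Jan 18 2004 6:00 PM + 11 h = Jan 19 2004 5:00 AM.
Jan 19 2004 5:00 AM + 11 h = Jan 19 2004 4:00 PM.

Jan 18 2004 6:00 PM, Jan 19 2004 5:00 AM, Jan 19 2004 4:00 PM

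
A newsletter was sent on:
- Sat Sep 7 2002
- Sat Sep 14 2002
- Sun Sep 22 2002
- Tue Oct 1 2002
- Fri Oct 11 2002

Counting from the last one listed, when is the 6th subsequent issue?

Tue Dec 31 2002

The spacing grows by 1 each time: 7, 8, 9, 10 days.
Next gap: 11 days. Fri Oct 11 2002 + 11 days = Tue Oct 22 2002.
Next gap: 12 days. Tue Oct 22 2002 + 12 days = Sun Nov 3 2002.
Next gap: 13 days. Sun Nov 3 2002 + 13 days = Sat Nov 16 2002.
Next gap: 14 days. Sat Nov 16 2002 + 14 days = Sat Nov 30 2002.
Next gap: 15 days. Sat Nov 30 2002 + 15 days = Sun Dec 15 2002.
Next gap: 16 days. Sun Dec 15 2002 + 16 days = Tue Dec 31 2002.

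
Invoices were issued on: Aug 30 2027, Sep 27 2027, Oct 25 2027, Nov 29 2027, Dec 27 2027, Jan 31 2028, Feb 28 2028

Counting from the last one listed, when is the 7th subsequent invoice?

Sep 25 2028

All Mondays; the gaps (28, 28, 35, 28, 35, 28) vary with month length.
This is the last Monday of each month.
March 2028 ends with Monday Mar 27 2028.
April 2028 ends with Monday Apr 24 2028.
Last Monday of May 2028: May 29 2028.
June 2028 ends with Monday Jun 26 2028.
July 2028 ends with Monday Jul 31 2028.
August 2028 ends with Monday Aug 28 2028.
Last Monday of September 2028: Sep 25 2028.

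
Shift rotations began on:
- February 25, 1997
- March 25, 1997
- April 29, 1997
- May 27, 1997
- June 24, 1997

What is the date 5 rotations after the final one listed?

November 25, 1997

Every date is a Tuesday; gaps 28, 35, 28, 28 days.
Each is the last Tuesday of its month (at least one falls on the 29th or later, ruling out '4th Tuesday').
July 1997 ends with Tuesday July 29, 1997.
August 1997 ends with Tuesday August 26, 1997.
Last Tuesday of September 1997: September 30, 1997.
October 1997 ends with Tuesday October 28, 1997.
Last Tuesday of November 1997: November 25, 1997.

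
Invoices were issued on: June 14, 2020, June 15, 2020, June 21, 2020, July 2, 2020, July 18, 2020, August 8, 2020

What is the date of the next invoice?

September 3, 2020

The spacing grows by 5 each time: 1, 6, 11, 16, 21 days.
Next gap: 26 days. August 8, 2020 + 26 days = September 3, 2020.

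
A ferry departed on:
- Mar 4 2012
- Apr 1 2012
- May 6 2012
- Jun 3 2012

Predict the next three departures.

Jul 1 2012, Aug 5 2012, Sep 2 2012

Gaps: 28, 35, 28 days — a mix of 28 and 35. Every date is a Sunday.
Each is the 1st Sunday of its month.
1st Sunday of July 2012: Jul 1 2012.
August 2012 — 1st Sunday is Aug 5 2012.
1st Sunday of September 2012: Sep 2 2012.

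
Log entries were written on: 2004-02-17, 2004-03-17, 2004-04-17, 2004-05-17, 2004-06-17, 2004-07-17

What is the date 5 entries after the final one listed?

2004-12-17

Gaps: 29, 31, 30, 31, 30 days — not constant. Every event is on the 17th of the month.
Pattern: the 17th of each month.
Next: August 2004 → 2004-08-17.
Next: September 2004 → 2004-09-17.
October 2004: 2004-10-17.
Next: November 2004 → 2004-11-17.
December 2004: 2004-12-17.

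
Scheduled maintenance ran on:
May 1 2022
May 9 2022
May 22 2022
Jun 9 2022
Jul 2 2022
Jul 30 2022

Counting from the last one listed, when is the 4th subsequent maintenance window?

Gaps: 8, 13, 18, 23, 28 days — each gap is 5 larger than the previous one.
Next gap: 33 days. Jul 30 2022 + 33 days = Sep 1 2022.
Next gap: 38 days. Sep 1 2022 + 38 days = Oct 9 2022.
Next gap: 43 days. Oct 9 2022 + 43 days = Nov 21 2022.
Next gap: 48 days. Nov 21 2022 + 48 days = Jan 8 2023.

Jan 8 2023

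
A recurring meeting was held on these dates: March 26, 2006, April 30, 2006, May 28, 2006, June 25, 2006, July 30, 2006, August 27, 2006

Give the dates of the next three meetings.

September 24, 2006; October 29, 2006; November 26, 2006

These are Sundays with 35, 28, 28, 35, 28-day gaps.
Each is the final Sunday of its month — April 30, 2006 is past the 28th, so '4th Sunday' doesn't fit.
September 2006 ends with Sunday September 24, 2006.
Last Sunday of October 2006: October 29, 2006.
Last Sunday of November 2006: November 26, 2006.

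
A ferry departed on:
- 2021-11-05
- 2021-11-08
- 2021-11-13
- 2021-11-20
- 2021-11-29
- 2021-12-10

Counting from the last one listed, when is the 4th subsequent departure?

The spacing grows by 2 each time: 3, 5, 7, 9, 11 days.
Next gap: 13 days. 2021-12-10 + 13 days = 2021-12-23.
Next gap: 15 days. 2021-12-23 + 15 days = 2022-01-07.
Next gap: 17 days. 2022-01-07 + 17 days = 2022-01-24.
Next gap: 19 days. 2022-01-24 + 19 days = 2022-02-12.

2022-02-12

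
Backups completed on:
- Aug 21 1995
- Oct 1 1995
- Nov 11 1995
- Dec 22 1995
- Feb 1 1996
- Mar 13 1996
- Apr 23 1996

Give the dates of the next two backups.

Jun 3 1996, Jul 14 1996

The spacing is 41, 41, 41, 41, 41, 41 days — always 41 days.
Apr 23 1996 + 41 days = Jun 3 1996.
Jun 3 1996 + 41 days = Jul 14 1996.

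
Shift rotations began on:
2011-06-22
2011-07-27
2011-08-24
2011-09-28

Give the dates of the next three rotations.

2011-10-26, 2011-11-23, 2011-12-28

All dates are Wednesdays, 35, 28, 35 days apart.
Specifically, the 4th Wednesday of each month.
October 2011 — 4th Wednesday is 2011-10-26.
4th Wednesday of November 2011: 2011-11-23.
December 2011 — 4th Wednesday is 2011-12-28.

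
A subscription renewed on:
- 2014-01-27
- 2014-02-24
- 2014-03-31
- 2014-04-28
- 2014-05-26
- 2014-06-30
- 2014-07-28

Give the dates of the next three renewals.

2014-08-25, 2014-09-29, 2014-10-27

All Mondays; the gaps (28, 35, 28, 28, 35, 28) vary with month length.
This is the last Monday of each month.
August 2014 ends with Monday 2014-08-25.
September 2014 ends with Monday 2014-09-29.
October 2014 ends with Monday 2014-10-27.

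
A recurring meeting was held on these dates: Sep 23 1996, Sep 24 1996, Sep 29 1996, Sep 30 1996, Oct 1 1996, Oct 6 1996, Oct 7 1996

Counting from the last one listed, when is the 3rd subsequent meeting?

Oct 14 1996

Gaps: 1, 5, 1, 1, 5, 1 days — not constant, but cyclic with period 3.
The events fall on every Monday, Tuesday and Sunday.
The following Tuesday is Oct 8 1996.
Next Sunday: Oct 13 1996.
Next Monday: Oct 14 1996.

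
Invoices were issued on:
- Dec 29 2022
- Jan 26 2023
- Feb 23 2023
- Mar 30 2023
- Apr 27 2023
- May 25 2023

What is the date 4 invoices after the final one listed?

Every date is a Thursday; gaps 28, 28, 35, 28, 28 days.
Each is the last Thursday of its month (at least one falls on the 29th or later, ruling out '4th Thursday').
Last Thursday of June 2023: Jun 29 2023.
Last Thursday of July 2023: Jul 27 2023.
Last Thursday of August 2023: Aug 31 2023.
September 2023 ends with Thursday Sep 28 2023.

Sep 28 2023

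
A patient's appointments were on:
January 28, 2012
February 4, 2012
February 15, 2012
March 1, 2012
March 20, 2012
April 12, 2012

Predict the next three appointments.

Gaps: 7, 11, 15, 19, 23 days — each gap is 4 larger than the previous one.
Next gap: 27 days. April 12, 2012 + 27 days = May 9, 2012.
Next gap: 31 days. May 9, 2012 + 31 days = June 9, 2012.
Next gap: 35 days. June 9, 2012 + 35 days = July 14, 2012.

May 9, 2012; June 9, 2012; July 14, 2012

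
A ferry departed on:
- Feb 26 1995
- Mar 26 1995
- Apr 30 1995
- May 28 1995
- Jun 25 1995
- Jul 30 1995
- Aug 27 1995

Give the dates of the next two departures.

Sep 24 1995, Oct 29 1995

All Sundays; the gaps (28, 35, 28, 28, 35, 28) vary with month length.
This is the last Sunday of each month.
Last Sunday of September 1995: Sep 24 1995.
Last Sunday of October 1995: Oct 29 1995.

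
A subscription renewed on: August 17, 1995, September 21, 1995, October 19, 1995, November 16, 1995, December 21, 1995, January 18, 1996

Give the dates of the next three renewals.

February 15, 1996; March 21, 1996; April 18, 1996

Gaps: 35, 28, 28, 35, 28 days — a mix of 28 and 35. Every date is a Thursday.
Each is the 3rd Thursday of its month.
February 1996 — 3rd Thursday is February 15, 1996.
3rd Thursday of March 1996: March 21, 1996.
April 1996 — 3rd Thursday is April 18, 1996.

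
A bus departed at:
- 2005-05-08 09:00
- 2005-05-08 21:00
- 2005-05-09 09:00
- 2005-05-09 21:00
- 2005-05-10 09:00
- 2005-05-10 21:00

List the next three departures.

The interval is a steady 12 hours (12, 12, 12, 12, 12).
2005-05-10 21:00 + 12 h = 2005-05-11 09:00.
2005-05-11 09:00 + 12 h = 2005-05-11 21:00.
2005-05-11 21:00 + 12 h = 2005-05-12 09:00.

2005-05-11 09:00, 2005-05-11 21:00, 2005-05-12 09:00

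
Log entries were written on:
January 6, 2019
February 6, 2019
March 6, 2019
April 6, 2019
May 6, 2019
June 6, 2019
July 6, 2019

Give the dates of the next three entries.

The day-of-month is always 6 (31, 28, 31, 30, 31, 30 days between events).
So this recurs on the 6th of each month.
August 2019: August 6, 2019.
Next: September 2019 → September 6, 2019.
October 2019: October 6, 2019.

August 6, 2019; September 6, 2019; October 6, 2019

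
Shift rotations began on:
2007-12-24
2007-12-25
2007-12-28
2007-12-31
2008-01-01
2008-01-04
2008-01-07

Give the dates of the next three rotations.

The gap pattern 1, 3, 3, 1, 3, 3 repeats every 3 events.
These are the Mondays, Tuesdays and Fridays of each week.
Next Tuesday: 2008-01-08.
Next Friday: 2008-01-11.
The following Monday is 2008-01-14.

2008-01-08, 2008-01-11, 2008-01-14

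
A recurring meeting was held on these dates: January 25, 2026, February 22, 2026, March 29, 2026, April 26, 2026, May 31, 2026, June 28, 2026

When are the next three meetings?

These are Sundays with 28, 35, 28, 35, 28-day gaps.
Each is the final Sunday of its month — March 29, 2026 is past the 28th, so '4th Sunday' doesn't fit.
Last Sunday of July 2026: July 26, 2026.
Last Sunday of August 2026: August 30, 2026.
September 2026 ends with Sunday September 27, 2026.

July 26, 2026; August 30, 2026; September 27, 2026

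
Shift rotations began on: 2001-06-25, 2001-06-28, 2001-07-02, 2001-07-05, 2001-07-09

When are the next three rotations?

2001-07-12, 2001-07-16, 2001-07-19

The gap pattern 3, 4, 3, 4 repeats every 2 events.
These are the Mondays and Thursdays of each week.
Next Thursday: 2001-07-12.
The following Monday is 2001-07-16.
Next Thursday: 2001-07-19.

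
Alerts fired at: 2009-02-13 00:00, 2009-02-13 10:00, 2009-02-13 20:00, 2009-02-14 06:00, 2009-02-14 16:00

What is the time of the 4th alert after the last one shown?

Spacing: 10, 10, 10, 10 h — constant 10 h.
2009-02-14 16:00 + 10 h = 2009-02-15 02:00.
2009-02-15 02:00 + 10 h = 2009-02-15 12:00.
2009-02-15 12:00 + 10 h = 2009-02-15 22:00.
2009-02-15 22:00 + 10 h = 2009-02-16 08:00.

2009-02-16 08:00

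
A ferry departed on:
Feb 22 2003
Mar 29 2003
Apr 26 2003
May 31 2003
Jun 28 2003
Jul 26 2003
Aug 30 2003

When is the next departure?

These are Saturdays with 35, 28, 35, 28, 28, 35-day gaps.
Each is the final Saturday of its month — Mar 29 2003 is past the 28th, so '4th Saturday' doesn't fit.
September 2003 ends with Saturday Sep 27 2003.

Sep 27 2003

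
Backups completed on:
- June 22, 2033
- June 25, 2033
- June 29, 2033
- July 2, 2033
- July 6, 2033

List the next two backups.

Every event lands on a Wednesday or Saturday (gaps cycle 3, 4, 3, 4).
So the schedule is: every Wednesday and Saturday.
The following Saturday is July 9, 2033.
Next Wednesday: July 13, 2033.

July 9, 2033; July 13, 2033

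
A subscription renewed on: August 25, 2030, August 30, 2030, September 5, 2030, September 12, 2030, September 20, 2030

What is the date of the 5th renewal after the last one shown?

Gaps: 5, 6, 7, 8 days — each gap is 1 larger than the previous one.
Next gap: 9 days. September 20, 2030 + 9 days = September 29, 2030.
Next gap: 10 days. September 29, 2030 + 10 days = October 9, 2030.
Next gap: 11 days. October 9, 2030 + 11 days = October 20, 2030.
Next gap: 12 days. October 20, 2030 + 12 days = November 1, 2030.
Next gap: 13 days. November 1, 2030 + 13 days = November 14, 2030.

November 14, 2030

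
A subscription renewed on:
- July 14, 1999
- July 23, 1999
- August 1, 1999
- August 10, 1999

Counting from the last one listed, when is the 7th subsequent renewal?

October 12, 1999

The spacing is 9, 9, 9 days — always 9 days.
August 10, 1999 + 9 days = August 19, 1999.
August 19, 1999 + 9 days = August 28, 1999.
August 28, 1999 + 9 days = September 6, 1999.
September 6, 1999 + 9 days = September 15, 1999.
September 15, 1999 + 9 days = September 24, 1999.
September 24, 1999 + 9 days = October 3, 1999.
October 3, 1999 + 9 days = October 12, 1999.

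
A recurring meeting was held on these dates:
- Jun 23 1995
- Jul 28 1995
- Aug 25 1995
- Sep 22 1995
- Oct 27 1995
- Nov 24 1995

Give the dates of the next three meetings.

All dates are Fridays, 35, 28, 28, 35, 28 days apart.
Specifically, the 4th Friday of each month.
4th Friday of December 1995: Dec 22 1995.
January 1996 — 4th Friday is Jan 26 1996.
4th Friday of February 1996: Feb 23 1996.

Dec 22 1995, Jan 26 1996, Feb 23 1996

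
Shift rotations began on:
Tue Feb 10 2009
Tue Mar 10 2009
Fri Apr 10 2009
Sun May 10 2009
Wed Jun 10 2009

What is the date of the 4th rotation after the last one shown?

Sat Oct 10 2009

Gaps: 28, 31, 30, 31 days — not constant. Every event is on the 10th of the month.
Pattern: the 10th of each month.
July 2009: Fri Jul 10 2009.
Next: August 2009 → Mon Aug 10 2009.
September 2009: Thu Sep 10 2009.
October 2009: Sat Oct 10 2009.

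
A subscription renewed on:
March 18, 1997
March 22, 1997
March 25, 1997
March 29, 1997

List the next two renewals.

April 1, 1997; April 5, 1997

Gaps: 4, 3, 4 days — not constant, but cyclic with period 2.
The events fall on every Tuesday and Saturday.
Next Tuesday: April 1, 1997.
The following Saturday is April 5, 1997.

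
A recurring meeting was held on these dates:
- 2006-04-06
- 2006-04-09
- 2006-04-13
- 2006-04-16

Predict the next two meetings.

2006-04-20, 2006-04-23

Gaps: 3, 4, 3 days — not constant, but cyclic with period 2.
The events fall on every Thursday and Sunday.
Next Thursday: 2006-04-20.
Next Sunday: 2006-04-23.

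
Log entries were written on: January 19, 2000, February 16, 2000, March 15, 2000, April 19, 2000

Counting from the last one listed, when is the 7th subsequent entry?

November 15, 2000

All dates are Wednesdays, 28, 28, 35 days apart.
Specifically, the 3rd Wednesday of each month.
3rd Wednesday of May 2000: May 17, 2000.
3rd Wednesday of June 2000: June 21, 2000.
July 2000 — 3rd Wednesday is July 19, 2000.
August 2000 — 3rd Wednesday is August 16, 2000.
3rd Wednesday of September 2000: September 20, 2000.
October 2000 — 3rd Wednesday is October 18, 2000.
3rd Wednesday of November 2000: November 15, 2000.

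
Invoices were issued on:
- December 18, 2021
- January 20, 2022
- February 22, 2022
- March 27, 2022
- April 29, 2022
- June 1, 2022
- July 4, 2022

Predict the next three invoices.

Gaps between consecutive events: 33, 33, 33, 33, 33, 33 days — a constant 33-day interval.
July 4, 2022 + 33 days = August 6, 2022.
August 6, 2022 + 33 days = September 8, 2022.
September 8, 2022 + 33 days = October 11, 2022.

August 6, 2022; September 8, 2022; October 11, 2022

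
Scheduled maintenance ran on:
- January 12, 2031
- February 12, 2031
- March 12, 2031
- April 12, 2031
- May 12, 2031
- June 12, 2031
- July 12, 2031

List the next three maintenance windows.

Gaps: 31, 28, 31, 30, 31, 30 days — not constant. Every event is on the 12th of the month.
Pattern: the 12th of each month.
August 2031: August 12, 2031.
September 2031: September 12, 2031.
Next: October 2031 → October 12, 2031.

August 12, 2031; September 12, 2031; October 12, 2031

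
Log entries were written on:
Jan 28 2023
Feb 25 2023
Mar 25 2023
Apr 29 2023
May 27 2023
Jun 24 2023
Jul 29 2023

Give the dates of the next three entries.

Aug 26 2023, Sep 30 2023, Oct 28 2023

All Saturdays; the gaps (28, 28, 35, 28, 28, 35) vary with month length.
This is the last Saturday of each month.
Last Saturday of August 2023: Aug 26 2023.
Last Saturday of September 2023: Sep 30 2023.
October 2023 ends with Saturday Oct 28 2023.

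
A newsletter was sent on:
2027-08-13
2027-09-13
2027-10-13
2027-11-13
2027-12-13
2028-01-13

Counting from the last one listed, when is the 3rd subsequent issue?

2028-04-13

Gaps: 31, 30, 31, 30, 31 days — not constant. Every event is on the 13th of the month.
Pattern: the 13th of each month.
Next: February 2028 → 2028-02-13.
March 2028: 2028-03-13.
April 2028: 2028-04-13.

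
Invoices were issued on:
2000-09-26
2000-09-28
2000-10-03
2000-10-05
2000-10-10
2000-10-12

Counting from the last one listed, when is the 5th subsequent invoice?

Every event lands on a Tuesday or Thursday (gaps cycle 2, 5, 2, 5, 2).
So the schedule is: every Tuesday and Thursday.
Next Tuesday: 2000-10-17.
Next Thursday: 2000-10-19.
Next Tuesday: 2000-10-24.
Next Thursday: 2000-10-26.
The following Tuesday is 2000-10-31.

2000-10-31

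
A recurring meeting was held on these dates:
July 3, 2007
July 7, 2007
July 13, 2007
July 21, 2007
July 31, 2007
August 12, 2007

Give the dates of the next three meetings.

August 26, 2007; September 11, 2007; September 29, 2007

Gaps: 4, 6, 8, 10, 12 days — each gap is 2 larger than the previous one.
Next gap: 14 days. August 12, 2007 + 14 days = August 26, 2007.
Next gap: 16 days. August 26, 2007 + 16 days = September 11, 2007.
Next gap: 18 days. September 11, 2007 + 18 days = September 29, 2007.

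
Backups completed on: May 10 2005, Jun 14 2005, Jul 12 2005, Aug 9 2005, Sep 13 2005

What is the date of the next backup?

Gaps: 35, 28, 28, 35 days — a mix of 28 and 35. Every date is a Tuesday.
Each is the 2nd Tuesday of its month.
2nd Tuesday of October 2005: Oct 11 2005.

Oct 11 2005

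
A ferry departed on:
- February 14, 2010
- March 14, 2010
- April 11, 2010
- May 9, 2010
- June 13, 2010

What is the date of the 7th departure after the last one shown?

January 9, 2011

All dates are Sundays, 28, 28, 28, 35 days apart.
Specifically, the 2nd Sunday of each month.
2nd Sunday of July 2010: July 11, 2010.
August 2010 — 2nd Sunday is August 8, 2010.
September 2010 — 2nd Sunday is September 12, 2010.
2nd Sunday of October 2010: October 10, 2010.
2nd Sunday of November 2010: November 14, 2010.
2nd Sunday of December 2010: December 12, 2010.
January 2011 — 2nd Sunday is January 9, 2011.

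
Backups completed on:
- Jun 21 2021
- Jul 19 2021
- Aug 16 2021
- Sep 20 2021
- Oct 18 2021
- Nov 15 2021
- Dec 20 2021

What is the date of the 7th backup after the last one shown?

Jul 18 2022

Gaps: 28, 28, 35, 28, 28, 35 days — a mix of 28 and 35. Every date is a Monday.
Each is the 3rd Monday of its month.
3rd Monday of January 2022: Jan 17 2022.
3rd Monday of February 2022: Feb 21 2022.
3rd Monday of March 2022: Mar 21 2022.
April 2022 — 3rd Monday is Apr 18 2022.
3rd Monday of May 2022: May 16 2022.
3rd Monday of June 2022: Jun 20 2022.
3rd Monday of July 2022: Jul 18 2022.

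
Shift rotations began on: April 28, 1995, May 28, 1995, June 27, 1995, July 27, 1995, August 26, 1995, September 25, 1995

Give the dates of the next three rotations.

The spacing is 30, 30, 30, 30, 30 days — always 30 days.
September 25, 1995 + 30 days = October 25, 1995.
October 25, 1995 + 30 days = November 24, 1995.
November 24, 1995 + 30 days = December 24, 1995.

October 25, 1995; November 24, 1995; December 24, 1995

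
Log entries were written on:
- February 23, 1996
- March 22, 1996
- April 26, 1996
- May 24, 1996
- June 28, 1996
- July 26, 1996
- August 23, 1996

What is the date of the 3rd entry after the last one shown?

Gaps: 28, 35, 28, 35, 28, 28 days — a mix of 28 and 35. Every date is a Friday.
Each is the 4th Friday of its month.
4th Friday of September 1996: September 27, 1996.
October 1996 — 4th Friday is October 25, 1996.
November 1996 — 4th Friday is November 22, 1996.

November 22, 1996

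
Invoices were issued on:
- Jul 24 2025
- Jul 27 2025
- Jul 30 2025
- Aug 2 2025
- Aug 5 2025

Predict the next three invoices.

Aug 8 2025, Aug 11 2025, Aug 14 2025

Every event comes 3 days after the last (3, 3, 3, 3).
Aug 5 2025 + 3 days = Aug 8 2025.
Aug 8 2025 + 3 days = Aug 11 2025.
Aug 11 2025 + 3 days = Aug 14 2025.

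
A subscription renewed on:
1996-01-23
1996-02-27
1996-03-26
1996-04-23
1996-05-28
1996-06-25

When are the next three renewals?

1996-07-23, 1996-08-27, 1996-09-24

These are Tuesdays at 28- or 35-day spacing (35, 28, 28, 35, 28).
The pattern: 4th Tuesday of the month.
4th Tuesday of July 1996: 1996-07-23.
4th Tuesday of August 1996: 1996-08-27.
September 1996 — 4th Tuesday is 1996-09-24.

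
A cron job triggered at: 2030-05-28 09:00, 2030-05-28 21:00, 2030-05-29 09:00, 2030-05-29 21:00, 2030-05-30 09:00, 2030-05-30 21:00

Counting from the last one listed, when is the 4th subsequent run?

Spacing: 12, 12, 12, 12, 12 h — constant 12 h.
2030-05-30 21:00 + 12 h = 2030-05-31 09:00.
2030-05-31 09:00 + 12 h = 2030-05-31 21:00.
2030-05-31 21:00 + 12 h = 2030-06-01 09:00.
2030-06-01 09:00 + 12 h = 2030-06-01 21:00.

2030-06-01 21:00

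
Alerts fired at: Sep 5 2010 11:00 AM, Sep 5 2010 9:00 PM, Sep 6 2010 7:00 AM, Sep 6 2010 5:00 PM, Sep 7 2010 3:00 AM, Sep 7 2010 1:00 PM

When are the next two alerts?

Sep 7 2010 11:00 PM, Sep 8 2010 9:00 AM

Gaps: 10, 10, 10, 10, 10 hours — each event is 10 hours after the previous one.
Sep 7 2010 1:00 PM + 10 h = Sep 7 2010 11:00 PM.
Sep 7 2010 11:00 PM + 10 h = Sep 8 2010 9:00 AM.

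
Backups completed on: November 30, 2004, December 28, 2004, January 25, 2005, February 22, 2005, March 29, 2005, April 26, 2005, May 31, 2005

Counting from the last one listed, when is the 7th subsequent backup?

December 27, 2005

These are Tuesdays with 28, 28, 28, 35, 28, 35-day gaps.
Each is the final Tuesday of its month — November 30, 2004 is past the 28th, so '4th Tuesday' doesn't fit.
Last Tuesday of June 2005: June 28, 2005.
July 2005 ends with Tuesday July 26, 2005.
Last Tuesday of August 2005: August 30, 2005.
Last Tuesday of September 2005: September 27, 2005.
October 2005 ends with Tuesday October 25, 2005.
Last Tuesday of November 2005: November 29, 2005.
Last Tuesday of December 2005: December 27, 2005.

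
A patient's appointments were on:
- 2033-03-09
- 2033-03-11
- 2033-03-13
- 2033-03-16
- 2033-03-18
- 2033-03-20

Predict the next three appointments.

2033-03-23, 2033-03-25, 2033-03-27

Gaps: 2, 2, 3, 2, 2 days — not constant, but cyclic with period 3.
The events fall on every Wednesday, Friday and Sunday.
Next Wednesday: 2033-03-23.
Next Friday: 2033-03-25.
The following Sunday is 2033-03-27.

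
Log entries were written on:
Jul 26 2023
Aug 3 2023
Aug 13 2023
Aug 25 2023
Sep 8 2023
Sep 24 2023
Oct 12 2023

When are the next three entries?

Nov 1 2023, Nov 23 2023, Dec 17 2023

The spacing grows by 2 each time: 8, 10, 12, 14, 16, 18 days.
Next gap: 20 days. Oct 12 2023 + 20 days = Nov 1 2023.
Next gap: 22 days. Nov 1 2023 + 22 days = Nov 23 2023.
Next gap: 24 days. Nov 23 2023 + 24 days = Dec 17 2023.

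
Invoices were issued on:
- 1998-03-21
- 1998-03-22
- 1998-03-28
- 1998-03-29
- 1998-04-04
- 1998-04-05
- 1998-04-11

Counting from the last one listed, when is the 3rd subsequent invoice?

1998-04-19

Gaps: 1, 6, 1, 6, 1, 6 days — not constant, but cyclic with period 2.
The events fall on every Saturday and Sunday.
The following Sunday is 1998-04-12.
The following Saturday is 1998-04-18.
Next Sunday: 1998-04-19.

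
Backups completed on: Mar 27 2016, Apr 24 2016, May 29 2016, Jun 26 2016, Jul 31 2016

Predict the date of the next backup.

Every date is a Sunday; gaps 28, 35, 28, 35 days.
Each is the last Sunday of its month (at least one falls on the 29th or later, ruling out '4th Sunday').
Last Sunday of August 2016: Aug 28 2016.

Aug 28 2016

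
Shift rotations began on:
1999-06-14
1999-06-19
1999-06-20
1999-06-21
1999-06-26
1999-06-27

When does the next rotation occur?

1999-06-28

Every event lands on a Monday or Saturday or Sunday (gaps cycle 5, 1, 1, 5, 1).
So the schedule is: every Monday, Saturday and Sunday.
Next Monday: 1999-06-28.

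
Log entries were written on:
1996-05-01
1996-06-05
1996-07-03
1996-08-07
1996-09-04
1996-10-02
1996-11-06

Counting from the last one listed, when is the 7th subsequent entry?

1997-06-04

All dates are Wednesdays, 35, 28, 35, 28, 28, 35 days apart.
Specifically, the 1st Wednesday of each month.
1st Wednesday of December 1996: 1996-12-04.
1st Wednesday of January 1997: 1997-01-01.
1st Wednesday of February 1997: 1997-02-05.
1st Wednesday of March 1997: 1997-03-05.
1st Wednesday of April 1997: 1997-04-02.
1st Wednesday of May 1997: 1997-05-07.
1st Wednesday of June 1997: 1997-06-04.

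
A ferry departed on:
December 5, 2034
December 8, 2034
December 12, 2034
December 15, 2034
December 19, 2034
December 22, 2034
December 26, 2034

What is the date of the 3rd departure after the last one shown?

Gaps: 3, 4, 3, 4, 3, 4 days — not constant, but cyclic with period 2.
The events fall on every Tuesday and Friday.
Next Friday: December 29, 2034.
The following Tuesday is January 2, 2035.
Next Friday: January 5, 2035.

January 5, 2035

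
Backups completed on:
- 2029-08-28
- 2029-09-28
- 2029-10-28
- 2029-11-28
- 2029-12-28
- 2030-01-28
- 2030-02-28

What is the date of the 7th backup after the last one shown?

2030-09-28

Each date is the 28th; the gaps (31, 30, 31, 30, 31, 31) track the month lengths.
The rule is the 28th of each month.
Next: March 2030 → 2030-03-28.
Next: April 2030 → 2030-04-28.
Next: May 2030 → 2030-05-28.
Next: June 2030 → 2030-06-28.
July 2030: 2030-07-28.
August 2030: 2030-08-28.
Next: September 2030 → 2030-09-28.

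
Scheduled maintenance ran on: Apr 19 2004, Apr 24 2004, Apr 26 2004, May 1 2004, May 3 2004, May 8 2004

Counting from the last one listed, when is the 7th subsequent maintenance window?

May 31 2004

The gap pattern 5, 2, 5, 2, 5 repeats every 2 events.
These are the Mondays and Saturdays of each week.
The following Monday is May 10 2004.
The following Saturday is May 15 2004.
Next Monday: May 17 2004.
Next Saturday: May 22 2004.
The following Monday is May 24 2004.
Next Saturday: May 29 2004.
Next Monday: May 31 2004.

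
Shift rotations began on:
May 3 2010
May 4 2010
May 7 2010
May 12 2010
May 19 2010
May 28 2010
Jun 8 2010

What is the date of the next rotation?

Jun 21 2010

Intervals are 1, 3, 5, 7, 9, 11 days — an arithmetic progression with common difference 2.
Next gap: 13 days. Jun 8 2010 + 13 days = Jun 21 2010.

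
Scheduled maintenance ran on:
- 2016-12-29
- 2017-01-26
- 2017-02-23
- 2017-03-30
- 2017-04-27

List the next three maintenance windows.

2017-05-25, 2017-06-29, 2017-07-27

All Thursdays; the gaps (28, 28, 35, 28) vary with month length.
This is the last Thursday of each month.
Last Thursday of May 2017: 2017-05-25.
June 2017 ends with Thursday 2017-06-29.
Last Thursday of July 2017: 2017-07-27.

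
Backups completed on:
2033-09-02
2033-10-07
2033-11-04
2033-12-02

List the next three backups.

Gaps: 35, 28, 28 days — a mix of 28 and 35. Every date is a Friday.
Each is the 1st Friday of its month.
1st Friday of January 2034: 2034-01-06.
February 2034 — 1st Friday is 2034-02-03.
1st Friday of March 2034: 2034-03-03.

2034-01-06, 2034-02-03, 2034-03-03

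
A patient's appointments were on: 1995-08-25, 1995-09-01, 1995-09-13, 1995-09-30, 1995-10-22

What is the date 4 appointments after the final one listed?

The spacing grows by 5 each time: 7, 12, 17, 22 days.
Next gap: 27 days. 1995-10-22 + 27 days = 1995-11-18.
Next gap: 32 days. 1995-11-18 + 32 days = 1995-12-20.
Next gap: 37 days. 1995-12-20 + 37 days = 1996-01-26.
Next gap: 42 days. 1996-01-26 + 42 days = 1996-03-08.

1996-03-08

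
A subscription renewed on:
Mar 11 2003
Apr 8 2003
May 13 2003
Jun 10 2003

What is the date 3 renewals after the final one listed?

All dates are Tuesdays, 28, 35, 28 days apart.
Specifically, the 2nd Tuesday of each month.
2nd Tuesday of July 2003: Jul 8 2003.
2nd Tuesday of August 2003: Aug 12 2003.
2nd Tuesday of September 2003: Sep 9 2003.

Sep 9 2003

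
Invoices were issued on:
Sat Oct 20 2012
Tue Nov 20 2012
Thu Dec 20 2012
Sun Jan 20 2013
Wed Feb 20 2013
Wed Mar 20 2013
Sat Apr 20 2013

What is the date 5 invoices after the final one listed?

Fri Sep 20 2013

Each date is the 20th; the gaps (31, 30, 31, 31, 28, 31) track the month lengths.
The rule is the 20th of each month.
Next: May 2013 → Mon May 20 2013.
June 2013: Thu Jun 20 2013.
July 2013: Sat Jul 20 2013.
Next: August 2013 → Tue Aug 20 2013.
Next: September 2013 → Fri Sep 20 2013.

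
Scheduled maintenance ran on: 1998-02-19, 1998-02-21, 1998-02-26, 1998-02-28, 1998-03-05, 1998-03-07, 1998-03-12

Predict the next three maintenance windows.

The gap pattern 2, 5, 2, 5, 2, 5 repeats every 2 events.
These are the Thursdays and Saturdays of each week.
Next Saturday: 1998-03-14.
Next Thursday: 1998-03-19.
The following Saturday is 1998-03-21.

1998-03-14, 1998-03-19, 1998-03-21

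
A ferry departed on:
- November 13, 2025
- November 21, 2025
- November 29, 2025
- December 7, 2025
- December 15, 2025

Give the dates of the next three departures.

December 23, 2025; December 31, 2025; January 8, 2026

Gaps between consecutive events: 8, 8, 8, 8 days — a constant 8-day interval.
December 15, 2025 + 8 days = December 23, 2025.
December 23, 2025 + 8 days = December 31, 2025.
December 31, 2025 + 8 days = January 8, 2026.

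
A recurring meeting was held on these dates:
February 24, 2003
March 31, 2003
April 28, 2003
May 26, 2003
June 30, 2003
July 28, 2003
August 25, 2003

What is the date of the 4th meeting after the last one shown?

Every date is a Monday; gaps 35, 28, 28, 35, 28, 28 days.
Each is the last Monday of its month (at least one falls on the 29th or later, ruling out '4th Monday').
September 2003 ends with Monday September 29, 2003.
October 2003 ends with Monday October 27, 2003.
Last Monday of November 2003: November 24, 2003.
Last Monday of December 2003: December 29, 2003.

December 29, 2003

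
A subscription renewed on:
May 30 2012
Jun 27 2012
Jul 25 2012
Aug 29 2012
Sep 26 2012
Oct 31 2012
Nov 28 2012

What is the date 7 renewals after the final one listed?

Jun 26 2013

Every date is a Wednesday; gaps 28, 28, 35, 28, 35, 28 days.
Each is the last Wednesday of its month (at least one falls on the 29th or later, ruling out '4th Wednesday').
December 2012 ends with Wednesday Dec 26 2012.
Last Wednesday of January 2013: Jan 30 2013.
Last Wednesday of February 2013: Feb 27 2013.
Last Wednesday of March 2013: Mar 27 2013.
April 2013 ends with Wednesday Apr 24 2013.
May 2013 ends with Wednesday May 29 2013.
June 2013 ends with Wednesday Jun 26 2013.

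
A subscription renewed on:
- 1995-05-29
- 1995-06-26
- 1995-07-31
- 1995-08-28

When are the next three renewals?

All Mondays; the gaps (28, 35, 28) vary with month length.
This is the last Monday of each month.
September 1995 ends with Monday 1995-09-25.
Last Monday of October 1995: 1995-10-30.
November 1995 ends with Monday 1995-11-27.

1995-09-25, 1995-10-30, 1995-11-27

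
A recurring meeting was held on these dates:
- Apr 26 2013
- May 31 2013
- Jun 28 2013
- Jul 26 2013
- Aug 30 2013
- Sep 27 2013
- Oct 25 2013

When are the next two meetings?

Nov 29 2013, Dec 27 2013

These are Fridays with 35, 28, 28, 35, 28, 28-day gaps.
Each is the final Friday of its month — May 31 2013 is past the 28th, so '4th Friday' doesn't fit.
Last Friday of November 2013: Nov 29 2013.
December 2013 ends with Friday Dec 27 2013.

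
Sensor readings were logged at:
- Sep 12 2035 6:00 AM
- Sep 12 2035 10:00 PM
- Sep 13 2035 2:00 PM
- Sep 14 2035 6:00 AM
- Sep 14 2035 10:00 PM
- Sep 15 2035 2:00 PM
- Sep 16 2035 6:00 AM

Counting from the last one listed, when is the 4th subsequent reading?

Sep 18 2035 10:00 PM

Gaps: 16, 16, 16, 16, 16, 16 hours — each event is 16 hours after the previous one.
Sep 16 2035 6:00 AM + 16 h = Sep 16 2035 10:00 PM.
Sep 16 2035 10:00 PM + 16 h = Sep 17 2035 2:00 PM.
Sep 17 2035 2:00 PM + 16 h = Sep 18 2035 6:00 AM.
Sep 18 2035 6:00 AM + 16 h = Sep 18 2035 10:00 PM.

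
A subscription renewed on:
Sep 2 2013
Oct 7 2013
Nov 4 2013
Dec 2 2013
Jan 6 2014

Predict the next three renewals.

Gaps: 35, 28, 28, 35 days — a mix of 28 and 35. Every date is a Monday.
Each is the 1st Monday of its month.
February 2014 — 1st Monday is Feb 3 2014.
March 2014 — 1st Monday is Mar 3 2014.
April 2014 — 1st Monday is Apr 7 2014.

Feb 3 2014, Mar 3 2014, Apr 7 2014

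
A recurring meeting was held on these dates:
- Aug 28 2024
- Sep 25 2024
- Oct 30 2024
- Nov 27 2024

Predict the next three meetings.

Every date is a Wednesday; gaps 28, 35, 28 days.
Each is the last Wednesday of its month (at least one falls on the 29th or later, ruling out '4th Wednesday').
Last Wednesday of December 2024: Dec 25 2024.
January 2025 ends with Wednesday Jan 29 2025.
Last Wednesday of February 2025: Feb 26 2025.

Dec 25 2024, Jan 29 2025, Feb 26 2025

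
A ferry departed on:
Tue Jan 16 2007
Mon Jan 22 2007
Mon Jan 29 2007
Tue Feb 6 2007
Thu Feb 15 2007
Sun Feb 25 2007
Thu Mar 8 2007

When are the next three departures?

Tue Mar 20 2007, Mon Apr 2 2007, Mon Apr 16 2007

Gaps: 6, 7, 8, 9, 10, 11 days — each gap is 1 larger than the previous one.
Next gap: 12 days. Thu Mar 8 2007 + 12 days = Tue Mar 20 2007.
Next gap: 13 days. Tue Mar 20 2007 + 13 days = Mon Apr 2 2007.
Next gap: 14 days. Mon Apr 2 2007 + 14 days = Mon Apr 16 2007.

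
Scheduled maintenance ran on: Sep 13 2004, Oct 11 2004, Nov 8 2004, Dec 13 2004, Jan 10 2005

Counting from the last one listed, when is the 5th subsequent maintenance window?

Gaps: 28, 28, 35, 28 days — a mix of 28 and 35. Every date is a Monday.
Each is the 2nd Monday of its month.
2nd Monday of February 2005: Feb 14 2005.
March 2005 — 2nd Monday is Mar 14 2005.
2nd Monday of April 2005: Apr 11 2005.
2nd Monday of May 2005: May 9 2005.
2nd Monday of June 2005: Jun 13 2005.

Jun 13 2005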